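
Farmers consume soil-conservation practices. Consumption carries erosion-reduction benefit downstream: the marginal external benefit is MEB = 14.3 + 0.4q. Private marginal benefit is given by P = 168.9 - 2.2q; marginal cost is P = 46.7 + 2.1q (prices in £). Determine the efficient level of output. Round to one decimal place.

q* = 35.0

Social marginal benefit = demand + MEB = 183.2 - 1.8q.
Set SMB = MC: 183.2 - 1.8q = 46.7 + 2.1q → q* = 35.0000.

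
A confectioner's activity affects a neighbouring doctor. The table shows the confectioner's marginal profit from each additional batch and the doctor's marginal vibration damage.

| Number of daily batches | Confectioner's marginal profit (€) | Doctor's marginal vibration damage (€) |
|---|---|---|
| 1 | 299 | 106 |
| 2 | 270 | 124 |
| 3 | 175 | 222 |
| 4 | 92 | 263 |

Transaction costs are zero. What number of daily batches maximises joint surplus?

2

Bargaining reaches the level where marginal profit last exceeds marginal vibration damage.
That holds through level 2 (270 ≥ 124) but not at 3 (175 < 222).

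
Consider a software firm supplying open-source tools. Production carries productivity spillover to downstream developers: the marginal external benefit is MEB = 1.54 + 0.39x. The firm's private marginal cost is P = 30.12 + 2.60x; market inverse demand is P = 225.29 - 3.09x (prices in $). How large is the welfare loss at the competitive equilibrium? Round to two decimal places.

DWL = $20.99

Market equilibrium (private): 30.12 + 2.60x = 225.29 - 3.09x → x_m = 34.3005.
Social marginal cost = private MC − MEB = 28.58 + 2.21x.
Set SMC = demand: 28.58 + 2.21x = 225.29 - 3.09x → x* = 37.1151.
The welfare-loss triangle has base |x_m − x*| and height MEB(x_m) (the vertical gap between SMC and demand is zero at x* and MEB at x_m).
DWL = ½ × 2.8146 × 14.9172 = 20.9930.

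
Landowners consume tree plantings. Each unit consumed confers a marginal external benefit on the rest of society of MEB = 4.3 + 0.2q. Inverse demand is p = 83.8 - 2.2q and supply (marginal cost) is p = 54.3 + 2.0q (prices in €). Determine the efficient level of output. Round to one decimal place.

q* = 8.5

Social marginal benefit = demand + MEB = 88.1 - 2.0q.
Set SMB = MC: 88.1 - 2.0q = 54.3 + 2.0q → q* = 8.4500.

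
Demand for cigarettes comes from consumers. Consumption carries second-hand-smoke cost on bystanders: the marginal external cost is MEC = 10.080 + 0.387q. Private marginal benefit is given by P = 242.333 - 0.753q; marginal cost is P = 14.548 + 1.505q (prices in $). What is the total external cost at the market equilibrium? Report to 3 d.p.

Market equilibrium (private): 14.548 + 1.505q = 242.333 - 0.753q → q_m = 100.8791.
Total external cost = ∫₀^{q_m} (10.080 + 0.387q) dq = 10.080×100.8791 + ½×0.387×100.8791² = 2986.0320.

$2986.032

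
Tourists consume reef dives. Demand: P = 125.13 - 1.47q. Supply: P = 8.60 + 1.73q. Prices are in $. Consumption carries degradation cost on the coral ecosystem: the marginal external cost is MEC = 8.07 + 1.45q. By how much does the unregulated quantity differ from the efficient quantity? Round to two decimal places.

13.09 units

Market equilibrium (private): 8.60 + 1.73q = 125.13 - 1.47q → q_m = 36.4156.
Social marginal benefit = demand − MEC = 117.06 - 2.92q.
Set SMB = MC: 117.06 - 2.92q = 8.60 + 1.73q → q* = 23.3247.
Gap = |36.4156 − 23.3247| = 13.0909.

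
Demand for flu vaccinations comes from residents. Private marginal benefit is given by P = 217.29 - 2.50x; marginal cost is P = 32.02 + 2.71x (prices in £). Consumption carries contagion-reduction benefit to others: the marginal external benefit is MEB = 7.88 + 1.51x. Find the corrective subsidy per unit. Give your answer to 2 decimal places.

subsidy = £86.71 per unit

Social marginal benefit = demand + MEB = 225.17 - 0.99x.
Set SMB = MC: 225.17 - 0.99x = 32.02 + 2.71x → x* = 52.2027.
The Pigouvian subsidy equals MEB at x*: 7.88 + 1.51×52.2027 = 86.7061.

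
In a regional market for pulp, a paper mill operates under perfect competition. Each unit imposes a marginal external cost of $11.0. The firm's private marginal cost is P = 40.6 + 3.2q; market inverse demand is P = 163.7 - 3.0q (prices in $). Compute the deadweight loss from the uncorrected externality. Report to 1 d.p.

DWL = $9.8

Market equilibrium (private): 40.6 + 3.2q = 163.7 - 3.0q → q_m = 19.8548.
Social marginal cost = private MC + MEC = 51.6 + 3.2q.
Set SMC = demand: 51.6 + 3.2q = 163.7 - 3.0q → q* = 18.0806.
The welfare-loss triangle has base |q_m − q*| and height MEC(q_m) (the vertical gap between SMC and demand is zero at q* and MEC at q_m).
DWL = ½ × 1.7742 × 11.0000 = 9.7581.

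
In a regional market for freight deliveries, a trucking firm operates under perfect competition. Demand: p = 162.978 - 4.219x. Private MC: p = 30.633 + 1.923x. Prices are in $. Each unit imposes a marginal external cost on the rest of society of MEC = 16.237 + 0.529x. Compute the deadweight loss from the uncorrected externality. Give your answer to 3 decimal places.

DWL = $57.242

Market equilibrium (private): 30.633 + 1.923x = 162.978 - 4.219x → x_m = 21.5475.
Social marginal cost = private MC + MEC = 46.870 + 2.452x.
Set SMC = demand: 46.870 + 2.452x = 162.978 - 4.219x → x* = 17.4049.
Height of the DWL triangle at x_m is SMC(x_m) − demand(x_m) = MEC(x_m) = 27.6356.
DWL = ½ × 4.1426 × 27.6356 = 57.2416.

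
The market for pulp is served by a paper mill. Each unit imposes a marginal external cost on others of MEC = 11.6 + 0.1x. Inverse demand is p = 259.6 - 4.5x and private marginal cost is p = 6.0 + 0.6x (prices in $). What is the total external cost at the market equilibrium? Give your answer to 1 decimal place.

Market equilibrium (private): 6.0 + 0.6x = 259.6 - 4.5x → x_m = 49.7255.
Total external cost = ∫₀^{x_m} (11.6 + 0.1x) dx = 11.6×49.7255 + ½×0.1×49.7255² = 700.4471.

$700.4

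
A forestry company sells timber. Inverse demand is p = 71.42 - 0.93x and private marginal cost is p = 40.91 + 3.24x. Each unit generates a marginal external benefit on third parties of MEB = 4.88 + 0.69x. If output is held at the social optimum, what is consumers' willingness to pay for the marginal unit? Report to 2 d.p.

P = 61.96

Social marginal cost = private MC − MEB = 36.03 + 2.55x.
Set SMC = demand: 36.03 + 2.55x = 71.42 - 0.93x → x* = 10.1695.
Consumer price on the demand curve at x*: 71.42 − 0.93×10.1695 = 61.9624.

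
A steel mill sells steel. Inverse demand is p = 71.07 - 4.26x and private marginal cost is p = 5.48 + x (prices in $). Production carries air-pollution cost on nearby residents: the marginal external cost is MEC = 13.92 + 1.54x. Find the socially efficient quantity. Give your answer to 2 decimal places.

Social marginal cost = private MC + MEC = 19.40 + 2.54x.
Set SMC = demand: 19.40 + 2.54x = 71.07 - 4.26x → x* = 7.5985.

x* = 7.60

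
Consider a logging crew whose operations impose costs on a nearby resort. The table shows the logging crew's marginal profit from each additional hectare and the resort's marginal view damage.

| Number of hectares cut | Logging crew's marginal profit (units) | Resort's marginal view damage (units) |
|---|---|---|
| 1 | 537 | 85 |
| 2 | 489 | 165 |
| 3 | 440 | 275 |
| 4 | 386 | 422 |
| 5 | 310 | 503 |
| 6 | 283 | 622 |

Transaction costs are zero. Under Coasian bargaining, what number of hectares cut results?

Bargaining reaches the level where marginal profit last exceeds marginal view damage.
That holds through level 3 (440 ≥ 275) but not at 4 (386 < 422).

3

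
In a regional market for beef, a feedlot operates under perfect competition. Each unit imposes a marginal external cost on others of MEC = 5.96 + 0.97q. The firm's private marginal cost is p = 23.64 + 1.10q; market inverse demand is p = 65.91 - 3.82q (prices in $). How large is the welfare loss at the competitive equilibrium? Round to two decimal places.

DWL = $17.34

Market equilibrium (private): 23.64 + 1.10q = 65.91 - 3.82q → q_m = 8.5915.
Social marginal cost = private MC + MEC = 29.60 + 2.07q.
Set SMC = demand: 29.60 + 2.07q = 65.91 - 3.82q → q* = 6.1647.
The welfare-loss triangle has base |q_m − q*| and height MEC(q_m) (the vertical gap between SMC and demand is zero at q* and MEC at q_m).
DWL = ½ × 2.4268 × 14.2937 = 17.3440.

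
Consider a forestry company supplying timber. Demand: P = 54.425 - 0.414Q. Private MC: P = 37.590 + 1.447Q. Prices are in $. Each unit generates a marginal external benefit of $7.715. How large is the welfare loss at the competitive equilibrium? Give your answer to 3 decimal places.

DWL = $15.992

Market equilibrium (private): 37.590 + 1.447Q = 54.425 - 0.414Q → Q_m = 9.0462.
Social marginal cost = private MC − MEB = 29.875 + 1.447Q.
Set SMC = demand: 29.875 + 1.447Q = 54.425 - 0.414Q → Q* = 13.1918.
Between Q* and Q_m the wedge demand − SMC runs linearly from 0 to MEB(Q_m), so the loss is a triangle.
DWL = ½ × 4.1456 × 7.7150 = 15.9917.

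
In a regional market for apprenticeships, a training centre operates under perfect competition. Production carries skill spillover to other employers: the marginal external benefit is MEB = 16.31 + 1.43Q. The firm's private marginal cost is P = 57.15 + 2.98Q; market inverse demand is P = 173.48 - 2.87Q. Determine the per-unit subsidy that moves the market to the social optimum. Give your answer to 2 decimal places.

Social marginal cost = private MC − MEB = 40.84 + 1.55Q.
Set SMC = demand: 40.84 + 1.55Q = 173.48 - 2.87Q → Q* = 30.0090.
The Pigouvian subsidy equals MEB at Q*: 16.31 + 1.43×30.0090 = 59.2229.

subsidy = 59.22 per unit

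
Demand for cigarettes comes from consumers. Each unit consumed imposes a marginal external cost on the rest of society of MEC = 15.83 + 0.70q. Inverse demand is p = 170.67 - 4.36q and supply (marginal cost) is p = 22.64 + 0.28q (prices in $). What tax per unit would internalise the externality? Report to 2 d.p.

Social marginal benefit = demand − MEC = 154.84 - 5.06q.
Set SMB = MC: 154.84 - 5.06q = 22.64 + 0.28q → q* = 24.7566.
The Pigouvian tax equals MEC at q*: 15.83 + 0.70×24.7566 = 33.1596.

tax = $33.16 per unit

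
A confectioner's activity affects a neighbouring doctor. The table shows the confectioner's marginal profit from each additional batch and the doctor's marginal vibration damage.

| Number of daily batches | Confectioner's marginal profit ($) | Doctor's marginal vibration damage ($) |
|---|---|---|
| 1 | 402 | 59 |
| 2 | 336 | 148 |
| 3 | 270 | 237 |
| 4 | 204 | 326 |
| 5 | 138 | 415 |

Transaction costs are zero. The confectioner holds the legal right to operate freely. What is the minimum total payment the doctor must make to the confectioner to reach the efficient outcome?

$342

Left alone the confectioner would choose level 5 (marginal profit stays positive).
Efficient level: k* = 3 (marginal profit ≥ marginal vibration damage through 3).
The doctor must at least cover the confectioner's forgone profit from cutting 5→3: 204 + 138 = 342.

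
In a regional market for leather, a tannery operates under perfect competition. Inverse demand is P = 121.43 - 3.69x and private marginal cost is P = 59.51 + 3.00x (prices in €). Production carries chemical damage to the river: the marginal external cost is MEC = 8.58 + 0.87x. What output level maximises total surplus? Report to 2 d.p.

Social marginal cost = private MC + MEC = 68.09 + 3.87x.
Set SMC = demand: 68.09 + 3.87x = 121.43 - 3.69x → x* = 7.0556.

x* = 7.06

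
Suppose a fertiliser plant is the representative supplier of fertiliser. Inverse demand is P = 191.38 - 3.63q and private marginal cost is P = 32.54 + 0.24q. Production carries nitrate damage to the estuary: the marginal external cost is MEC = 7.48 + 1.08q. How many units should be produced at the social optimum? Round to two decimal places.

q* = 30.58

Social marginal cost = private MC + MEC = 40.02 + 1.32q.
Set SMC = demand: 40.02 + 1.32q = 191.38 - 3.63q → q* = 30.5778.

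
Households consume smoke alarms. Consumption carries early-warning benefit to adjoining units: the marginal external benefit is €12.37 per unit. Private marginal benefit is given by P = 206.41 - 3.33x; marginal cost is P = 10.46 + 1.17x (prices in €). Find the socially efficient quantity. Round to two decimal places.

x* = 46.29

Social marginal benefit = demand + MEB = 218.78 - 3.33x.
Set SMB = MC: 218.78 - 3.33x = 10.46 + 1.17x → x* = 46.2933.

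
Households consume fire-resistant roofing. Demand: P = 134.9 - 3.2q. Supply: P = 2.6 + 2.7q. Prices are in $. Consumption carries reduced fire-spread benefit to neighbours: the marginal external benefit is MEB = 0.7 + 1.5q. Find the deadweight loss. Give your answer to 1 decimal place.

Market equilibrium (private): 2.6 + 2.7q = 134.9 - 3.2q → q_m = 22.4237.
Social marginal benefit = demand + MEB = 135.6 - 1.7q.
Set SMB = MC: 135.6 - 1.7q = 2.6 + 2.7q → q* = 30.2273.
Height of the DWL triangle at q_m is SMB(q_m) − MC(q_m) = MEB(q_m) = 34.3356.
DWL = ½ × 7.8036 × 34.3356 = 133.9706.

DWL = $134.0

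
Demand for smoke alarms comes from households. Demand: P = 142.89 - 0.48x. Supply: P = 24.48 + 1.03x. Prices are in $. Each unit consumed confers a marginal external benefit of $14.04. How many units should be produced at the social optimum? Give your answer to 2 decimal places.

x* = 87.72

Social marginal benefit = demand + MEB = 156.93 - 0.48x.
Set SMB = MC: 156.93 - 0.48x = 24.48 + 1.03x → x* = 87.7152.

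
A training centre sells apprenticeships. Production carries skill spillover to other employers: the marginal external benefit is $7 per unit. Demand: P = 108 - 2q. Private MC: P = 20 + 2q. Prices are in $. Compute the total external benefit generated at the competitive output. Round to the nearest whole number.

$154

Market equilibrium (private): 20 + 2q = 108 - 2q → q_m = 22.0000.
Total external benefit = MEB × q_m = 7 × 22.0000 = 154.0000.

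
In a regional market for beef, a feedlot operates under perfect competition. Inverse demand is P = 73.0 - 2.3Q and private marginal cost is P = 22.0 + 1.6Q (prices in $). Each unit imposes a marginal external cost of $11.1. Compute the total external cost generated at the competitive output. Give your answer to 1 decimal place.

$145.2

Market equilibrium (private): 22.0 + 1.6Q = 73.0 - 2.3Q → Q_m = 13.0769.
Total external cost = MEC × Q_m = 11.1 × 13.0769 = 145.1536.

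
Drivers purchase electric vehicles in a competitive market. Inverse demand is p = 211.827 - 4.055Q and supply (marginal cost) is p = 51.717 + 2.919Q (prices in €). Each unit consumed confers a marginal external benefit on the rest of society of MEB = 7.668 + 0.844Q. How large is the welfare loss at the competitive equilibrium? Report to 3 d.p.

Market equilibrium (private): 51.717 + 2.919Q = 211.827 - 4.055Q → Q_m = 22.9581.
Social marginal benefit = demand + MEB = 219.495 - 3.211Q.
Set SMB = MC: 219.495 - 3.211Q = 51.717 + 2.919Q → Q* = 27.3700.
Height of the DWL triangle at Q_m is SMB(Q_m) − MC(Q_m) = MEB(Q_m) = 27.0447.
DWL = ½ × 4.4119 × 27.0447 = 59.6593.

DWL = €59.659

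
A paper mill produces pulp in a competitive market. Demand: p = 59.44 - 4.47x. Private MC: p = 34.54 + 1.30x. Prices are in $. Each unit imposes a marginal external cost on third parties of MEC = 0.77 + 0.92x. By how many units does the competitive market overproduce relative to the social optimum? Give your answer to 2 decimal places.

Market equilibrium (private): 34.54 + 1.30x = 59.44 - 4.47x → x_m = 4.3154.
Social marginal cost = private MC + MEC = 35.31 + 2.22x.
Set SMC = demand: 35.31 + 2.22x = 59.44 - 4.47x → x* = 3.6069.
Gap = |4.3154 − 3.6069| = 0.7085.

0.71 units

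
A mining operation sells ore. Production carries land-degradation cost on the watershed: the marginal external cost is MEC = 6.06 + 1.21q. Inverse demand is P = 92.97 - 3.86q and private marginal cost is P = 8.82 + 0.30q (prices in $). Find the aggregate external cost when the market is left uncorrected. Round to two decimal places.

Market equilibrium (private): 8.82 + 0.30q = 92.97 - 3.86q → q_m = 20.2284.
Total external cost = ∫₀^{q_m} (6.06 + 1.21q) dq = 6.06×20.2284 + ½×1.21×20.2284² = 370.1429.

$370.14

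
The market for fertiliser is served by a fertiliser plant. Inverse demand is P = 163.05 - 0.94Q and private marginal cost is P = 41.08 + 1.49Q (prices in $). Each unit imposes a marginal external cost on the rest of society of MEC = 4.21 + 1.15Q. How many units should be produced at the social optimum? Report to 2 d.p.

Q* = 32.89

Social marginal cost = private MC + MEC = 45.29 + 2.64Q.
Set SMC = demand: 45.29 + 2.64Q = 163.05 - 0.94Q → Q* = 32.8939.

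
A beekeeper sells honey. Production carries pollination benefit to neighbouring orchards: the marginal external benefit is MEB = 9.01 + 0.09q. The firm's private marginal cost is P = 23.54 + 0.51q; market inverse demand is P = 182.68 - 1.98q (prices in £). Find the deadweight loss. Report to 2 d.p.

DWL = £45.40

Market equilibrium (private): 23.54 + 0.51q = 182.68 - 1.98q → q_m = 63.9116.
Social marginal cost = private MC − MEB = 14.53 + 0.42q.
Set SMC = demand: 14.53 + 0.42q = 182.68 - 1.98q → q* = 70.0625.
The welfare-loss triangle has base |q_m − q*| and height MEB(q_m) (the vertical gap between SMC and demand is zero at q* and MEB at q_m).
DWL = ½ × 6.1509 × 14.7620 = 45.3998.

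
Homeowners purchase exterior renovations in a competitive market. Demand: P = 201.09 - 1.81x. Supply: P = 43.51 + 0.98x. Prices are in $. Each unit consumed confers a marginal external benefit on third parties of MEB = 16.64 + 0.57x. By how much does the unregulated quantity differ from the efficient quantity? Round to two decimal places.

22.00 units

Market equilibrium (private): 43.51 + 0.98x = 201.09 - 1.81x → x_m = 56.4803.
Social marginal benefit = demand + MEB = 217.73 - 1.24x.
Set SMB = MC: 217.73 - 1.24x = 43.51 + 0.98x → x* = 78.4775.
Gap = |56.4803 − 78.4775| = 21.9972.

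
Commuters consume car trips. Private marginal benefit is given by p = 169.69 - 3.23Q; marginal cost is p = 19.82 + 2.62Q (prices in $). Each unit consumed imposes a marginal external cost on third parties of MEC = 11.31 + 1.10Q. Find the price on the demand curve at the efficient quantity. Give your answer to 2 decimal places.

Social marginal benefit = demand − MEC = 158.38 - 4.33Q.
Set SMB = MC: 158.38 - 4.33Q = 19.82 + 2.62Q → Q* = 19.9367.
Consumer price on the demand curve at Q*: 169.69 − 3.23×19.9367 = 105.2945.

P = $105.29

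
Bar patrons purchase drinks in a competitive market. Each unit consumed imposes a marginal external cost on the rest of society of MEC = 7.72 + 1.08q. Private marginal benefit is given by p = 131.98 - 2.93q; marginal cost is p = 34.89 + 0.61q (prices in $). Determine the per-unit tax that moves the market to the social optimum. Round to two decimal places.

tax = $28.61 per unit

Social marginal benefit = demand − MEC = 124.26 - 4.01q.
Set SMB = MC: 124.26 - 4.01q = 34.89 + 0.61q → q* = 19.3442.
The Pigouvian tax equals MEC at q*: 7.72 + 1.08×19.3442 = 28.6117.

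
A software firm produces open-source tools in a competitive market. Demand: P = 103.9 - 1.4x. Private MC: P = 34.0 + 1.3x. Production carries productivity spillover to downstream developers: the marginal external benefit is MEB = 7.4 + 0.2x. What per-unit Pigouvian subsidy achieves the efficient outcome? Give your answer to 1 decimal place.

subsidy = 13.6 per unit

Social marginal cost = private MC − MEB = 26.6 + 1.1x.
Set SMC = demand: 26.6 + 1.1x = 103.9 - 1.4x → x* = 30.9200.
The Pigouvian subsidy equals MEB at x*: 7.4 + 0.2×30.9200 = 13.5840.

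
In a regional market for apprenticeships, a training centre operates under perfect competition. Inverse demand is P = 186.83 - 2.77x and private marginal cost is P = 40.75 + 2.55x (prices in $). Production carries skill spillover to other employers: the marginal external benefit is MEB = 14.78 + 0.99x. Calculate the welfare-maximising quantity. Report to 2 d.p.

Social marginal cost = private MC − MEB = 25.97 + 1.56x.
Set SMC = demand: 25.97 + 1.56x = 186.83 - 2.77x → x* = 37.1501.

x* = 37.15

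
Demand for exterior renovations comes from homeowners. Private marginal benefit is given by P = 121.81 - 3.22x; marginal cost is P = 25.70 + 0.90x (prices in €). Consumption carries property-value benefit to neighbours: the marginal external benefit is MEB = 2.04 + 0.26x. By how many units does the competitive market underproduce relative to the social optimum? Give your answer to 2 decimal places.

Market equilibrium (private): 25.70 + 0.90x = 121.81 - 3.22x → x_m = 23.3277.
Social marginal benefit = demand + MEB = 123.85 - 2.96x.
Set SMB = MC: 123.85 - 2.96x = 25.70 + 0.90x → x* = 25.4275.
Gap = |23.3277 − 25.4275| = 2.0998.

2.10 units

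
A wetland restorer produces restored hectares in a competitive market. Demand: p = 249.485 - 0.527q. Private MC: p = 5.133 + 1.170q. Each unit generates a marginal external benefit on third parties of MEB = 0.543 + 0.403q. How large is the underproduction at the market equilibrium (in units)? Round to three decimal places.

45.264 units

Market equilibrium (private): 5.133 + 1.170q = 249.485 - 0.527q → q_m = 143.9906.
Social marginal cost = private MC − MEB = 4.590 + 0.767q.
Set SMC = demand: 4.590 + 0.767q = 249.485 - 0.527q → q* = 189.2543.
Gap = |143.9906 − 189.2543| = 45.2637.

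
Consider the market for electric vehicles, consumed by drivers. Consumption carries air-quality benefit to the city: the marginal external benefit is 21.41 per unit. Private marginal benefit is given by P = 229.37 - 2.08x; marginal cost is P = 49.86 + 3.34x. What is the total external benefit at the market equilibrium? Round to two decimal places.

709.10

Market equilibrium (private): 49.86 + 3.34x = 229.37 - 2.08x → x_m = 33.1199.
Total external benefit = MEB × x_m = 21.41 × 33.1199 = 709.0971.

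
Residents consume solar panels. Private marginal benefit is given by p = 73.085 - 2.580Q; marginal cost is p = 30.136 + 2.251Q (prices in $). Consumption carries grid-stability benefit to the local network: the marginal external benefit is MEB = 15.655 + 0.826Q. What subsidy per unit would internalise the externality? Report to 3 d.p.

Social marginal benefit = demand + MEB = 88.740 - 1.754Q.
Set SMB = MC: 88.740 - 1.754Q = 30.136 + 2.251Q → Q* = 14.6327.
The Pigouvian subsidy equals MEB at Q*: 15.655 + 0.826×14.6327 = 27.7416.

subsidy = $27.742 per unit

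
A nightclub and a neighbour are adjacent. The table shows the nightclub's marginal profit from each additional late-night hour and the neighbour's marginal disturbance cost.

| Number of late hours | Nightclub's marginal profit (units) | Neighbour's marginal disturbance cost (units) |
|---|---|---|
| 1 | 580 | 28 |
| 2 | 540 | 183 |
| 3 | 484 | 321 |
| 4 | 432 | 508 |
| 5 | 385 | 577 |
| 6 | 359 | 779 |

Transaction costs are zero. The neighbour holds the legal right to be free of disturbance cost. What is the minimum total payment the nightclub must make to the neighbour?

532

Efficient level: marginal profit ≥ marginal disturbance cost through level 3, so k* = 3.
With the neighbour holding the right, the nightclub must at least compensate total damage at k*: 28 + 183 + 321 = 532.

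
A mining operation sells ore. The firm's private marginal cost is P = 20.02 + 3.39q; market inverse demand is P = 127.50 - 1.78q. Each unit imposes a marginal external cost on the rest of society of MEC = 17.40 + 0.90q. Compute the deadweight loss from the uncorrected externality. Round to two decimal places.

Market equilibrium (private): 20.02 + 3.39q = 127.50 - 1.78q → q_m = 20.7892.
Social marginal cost = private MC + MEC = 37.42 + 4.29q.
Set SMC = demand: 37.42 + 4.29q = 127.50 - 1.78q → q* = 14.8402.
The loss is the area between SMC and demand from q* to q_m; with linear curves that's a triangle of height MEC(q_m).
DWL = ½ × 5.9490 × 36.1103 = 107.4101.

DWL = 107.41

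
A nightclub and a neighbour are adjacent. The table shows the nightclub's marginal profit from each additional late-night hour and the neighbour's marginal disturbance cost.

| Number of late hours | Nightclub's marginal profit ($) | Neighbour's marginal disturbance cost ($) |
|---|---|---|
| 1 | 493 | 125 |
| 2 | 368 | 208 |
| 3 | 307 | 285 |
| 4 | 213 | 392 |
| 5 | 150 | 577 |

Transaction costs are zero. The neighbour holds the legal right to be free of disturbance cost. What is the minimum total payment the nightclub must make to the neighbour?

$618

Efficient level: marginal profit ≥ marginal disturbance cost through level 3, so k* = 3.
With the neighbour holding the right, the nightclub must at least compensate total damage at k*: 125 + 208 + 285 = 618.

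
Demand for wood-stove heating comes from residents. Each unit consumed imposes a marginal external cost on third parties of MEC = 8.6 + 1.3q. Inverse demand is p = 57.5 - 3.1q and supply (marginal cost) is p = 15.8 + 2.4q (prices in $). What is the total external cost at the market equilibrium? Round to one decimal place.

$102.6

Market equilibrium (private): 15.8 + 2.4q = 57.5 - 3.1q → q_m = 7.5818.
Total external cost = ∫₀^{q_m} (8.6 + 1.3q) dq = 8.6×7.5818 + ½×1.3×7.5818² = 102.5679.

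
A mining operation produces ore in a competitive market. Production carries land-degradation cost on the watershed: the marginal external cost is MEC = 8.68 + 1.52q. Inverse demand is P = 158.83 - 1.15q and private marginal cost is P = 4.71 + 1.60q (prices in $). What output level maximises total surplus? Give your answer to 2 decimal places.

Social marginal cost = private MC + MEC = 13.39 + 3.12q.
Set SMC = demand: 13.39 + 3.12q = 158.83 - 1.15q → q* = 34.0609.

q* = 34.06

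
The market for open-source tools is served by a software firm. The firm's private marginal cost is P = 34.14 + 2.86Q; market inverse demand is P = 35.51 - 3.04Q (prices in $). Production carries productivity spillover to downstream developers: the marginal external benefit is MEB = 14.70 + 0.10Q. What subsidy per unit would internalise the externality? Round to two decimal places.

Social marginal cost = private MC − MEB = 19.44 + 2.76Q.
Set SMC = demand: 19.44 + 2.76Q = 35.51 - 3.04Q → Q* = 2.7707.
The Pigouvian subsidy equals MEB at Q*: 14.70 + 0.10×2.7707 = 14.9771.

subsidy = $14.98 per unit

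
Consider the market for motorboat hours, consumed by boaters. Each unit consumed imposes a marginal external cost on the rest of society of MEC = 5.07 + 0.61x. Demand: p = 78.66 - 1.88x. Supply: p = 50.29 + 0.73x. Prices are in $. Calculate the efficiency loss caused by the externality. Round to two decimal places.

Market equilibrium (private): 50.29 + 0.73x = 78.66 - 1.88x → x_m = 10.8697.
Social marginal benefit = demand − MEC = 73.59 - 2.49x.
Set SMB = MC: 73.59 - 2.49x = 50.29 + 0.73x → x* = 7.2360.
The loss is the area between SMB and MC from x* to x_m; with linear curves that's a triangle of height MEC(x_m).
DWL = ½ × 3.6337 × 11.7005 = 21.2581.

DWL = $21.26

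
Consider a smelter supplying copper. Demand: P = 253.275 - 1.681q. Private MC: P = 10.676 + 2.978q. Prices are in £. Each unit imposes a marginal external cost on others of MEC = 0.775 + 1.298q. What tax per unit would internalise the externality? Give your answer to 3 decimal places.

Social marginal cost = private MC + MEC = 11.451 + 4.276q.
Set SMC = demand: 11.451 + 4.276q = 253.275 - 1.681q → q* = 40.5949.
The Pigouvian tax equals MEC at q*: 0.775 + 1.298×40.5949 = 53.4672.

tax = £53.467 per unit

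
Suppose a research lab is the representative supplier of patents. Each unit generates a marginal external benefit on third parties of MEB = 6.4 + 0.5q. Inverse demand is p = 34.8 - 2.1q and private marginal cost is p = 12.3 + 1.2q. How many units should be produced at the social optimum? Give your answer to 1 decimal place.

q* = 10.3

Social marginal cost = private MC − MEB = 5.9 + 0.7q.
Set SMC = demand: 5.9 + 0.7q = 34.8 - 2.1q → q* = 10.3214.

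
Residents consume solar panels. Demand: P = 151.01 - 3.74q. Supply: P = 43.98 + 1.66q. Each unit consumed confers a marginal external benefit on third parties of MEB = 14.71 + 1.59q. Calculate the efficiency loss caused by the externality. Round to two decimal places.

DWL = 280.41

Market equilibrium (private): 43.98 + 1.66q = 151.01 - 3.74q → q_m = 19.8204.
Social marginal benefit = demand + MEB = 165.72 - 2.15q.
Set SMB = MC: 165.72 - 2.15q = 43.98 + 1.66q → q* = 31.9528.
Height of the DWL triangle at q_m is SMB(q_m) − MC(q_m) = MEB(q_m) = 46.2244.
DWL = ½ × 12.1324 × 46.2244 = 280.4065.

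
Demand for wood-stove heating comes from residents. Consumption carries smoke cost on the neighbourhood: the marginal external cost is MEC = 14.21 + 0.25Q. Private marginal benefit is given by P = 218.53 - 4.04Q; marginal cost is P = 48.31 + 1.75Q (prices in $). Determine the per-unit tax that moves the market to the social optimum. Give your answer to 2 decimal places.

tax = $20.67 per unit

Social marginal benefit = demand − MEC = 204.32 - 4.29Q.
Set SMB = MC: 204.32 - 4.29Q = 48.31 + 1.75Q → Q* = 25.8295.
The Pigouvian tax equals MEC at Q*: 14.21 + 0.25×25.8295 = 20.6674.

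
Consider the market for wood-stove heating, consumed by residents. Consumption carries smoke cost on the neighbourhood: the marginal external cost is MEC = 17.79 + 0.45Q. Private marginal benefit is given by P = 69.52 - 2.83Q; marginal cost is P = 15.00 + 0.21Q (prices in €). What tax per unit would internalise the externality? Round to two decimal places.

Social marginal benefit = demand − MEC = 51.73 - 3.28Q.
Set SMB = MC: 51.73 - 3.28Q = 15.00 + 0.21Q → Q* = 10.5244.
The Pigouvian tax equals MEC at Q*: 17.79 + 0.45×10.5244 = 22.5260.

tax = €22.53 per unit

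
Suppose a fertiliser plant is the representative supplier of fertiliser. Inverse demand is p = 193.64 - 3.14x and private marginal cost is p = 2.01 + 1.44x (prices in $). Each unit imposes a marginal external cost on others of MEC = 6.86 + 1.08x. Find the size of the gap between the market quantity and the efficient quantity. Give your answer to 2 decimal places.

Market equilibrium (private): 2.01 + 1.44x = 193.64 - 3.14x → x_m = 41.8406.
Social marginal cost = private MC + MEC = 8.87 + 2.52x.
Set SMC = demand: 8.87 + 2.52x = 193.64 - 3.14x → x* = 32.6449.
Gap = |41.8406 − 32.6449| = 9.1957.

9.20 units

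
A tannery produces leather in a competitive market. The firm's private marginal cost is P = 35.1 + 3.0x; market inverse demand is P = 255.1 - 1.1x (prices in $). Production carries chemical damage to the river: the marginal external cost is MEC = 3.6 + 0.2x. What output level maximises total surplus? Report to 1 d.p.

Social marginal cost = private MC + MEC = 38.7 + 3.2x.
Set SMC = demand: 38.7 + 3.2x = 255.1 - 1.1x → x* = 50.3256.

x* = 50.3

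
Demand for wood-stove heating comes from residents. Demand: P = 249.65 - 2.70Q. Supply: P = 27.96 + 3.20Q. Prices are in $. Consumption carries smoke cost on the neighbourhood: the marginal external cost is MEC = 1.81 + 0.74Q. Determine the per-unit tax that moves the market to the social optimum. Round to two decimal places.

tax = $26.31 per unit

Social marginal benefit = demand − MEC = 247.84 - 3.44Q.
Set SMB = MC: 247.84 - 3.44Q = 27.96 + 3.20Q → Q* = 33.1145.
The Pigouvian tax equals MEC at Q*: 1.81 + 0.74×33.1145 = 26.3147.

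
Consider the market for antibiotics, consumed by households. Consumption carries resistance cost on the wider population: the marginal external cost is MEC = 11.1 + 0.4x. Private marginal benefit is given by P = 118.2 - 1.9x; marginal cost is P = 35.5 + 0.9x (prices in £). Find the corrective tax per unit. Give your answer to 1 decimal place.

tax = £20.1 per unit

Social marginal benefit = demand − MEC = 107.1 - 2.3x.
Set SMB = MC: 107.1 - 2.3x = 35.5 + 0.9x → x* = 22.3750.
The Pigouvian tax equals MEC at x*: 11.1 + 0.4×22.3750 = 20.0500.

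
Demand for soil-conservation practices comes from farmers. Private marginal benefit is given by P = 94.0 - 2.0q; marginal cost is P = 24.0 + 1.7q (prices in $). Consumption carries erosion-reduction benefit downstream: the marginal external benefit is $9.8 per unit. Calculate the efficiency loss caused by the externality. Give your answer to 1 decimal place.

Market equilibrium (private): 24.0 + 1.7q = 94.0 - 2.0q → q_m = 18.9189.
Social marginal benefit = demand + MEB = 103.8 - 2.0q.
Set SMB = MC: 103.8 - 2.0q = 24.0 + 1.7q → q* = 21.5676.
The loss is the area between SMB and MC from q* to q_m; with linear curves that's a triangle of height MEB(q_m).
DWL = ½ × 2.6487 × 9.8000 = 12.9786.

DWL = $13.0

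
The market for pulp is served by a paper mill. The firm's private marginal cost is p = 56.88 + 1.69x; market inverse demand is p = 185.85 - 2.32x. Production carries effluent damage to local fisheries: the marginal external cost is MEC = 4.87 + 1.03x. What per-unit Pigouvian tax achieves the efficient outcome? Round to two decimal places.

Social marginal cost = private MC + MEC = 61.75 + 2.72x.
Set SMC = demand: 61.75 + 2.72x = 185.85 - 2.32x → x* = 24.6230.
The Pigouvian tax equals MEC at x*: 4.87 + 1.03×24.6230 = 30.2317.

tax = 30.23 per unit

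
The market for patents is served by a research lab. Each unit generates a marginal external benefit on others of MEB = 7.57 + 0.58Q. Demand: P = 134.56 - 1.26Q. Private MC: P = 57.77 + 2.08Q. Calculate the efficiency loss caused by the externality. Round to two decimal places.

DWL = 79.17

Market equilibrium (private): 57.77 + 2.08Q = 134.56 - 1.26Q → Q_m = 22.9910.
Social marginal cost = private MC − MEB = 50.20 + 1.50Q.
Set SMC = demand: 50.20 + 1.50Q = 134.56 - 1.26Q → Q* = 30.5652.
Between Q* and Q_m the wedge demand − SMC runs linearly from 0 to MEB(Q_m), so the loss is a triangle.
DWL = ½ × 7.5742 × 20.9048 = 79.1686.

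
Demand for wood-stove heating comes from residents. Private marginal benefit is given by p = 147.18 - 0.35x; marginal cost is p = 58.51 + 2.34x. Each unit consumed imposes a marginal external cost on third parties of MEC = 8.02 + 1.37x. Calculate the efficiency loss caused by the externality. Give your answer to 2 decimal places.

Market equilibrium (private): 58.51 + 2.34x = 147.18 - 0.35x → x_m = 32.9628.
Social marginal benefit = demand − MEC = 139.16 - 1.72x.
Set SMB = MC: 139.16 - 1.72x = 58.51 + 2.34x → x* = 19.8645.
The welfare-loss triangle has base |x_m − x*| and height MEC(x_m) (the vertical gap between SMB and MC is zero at x* and MEC at x_m).
DWL = ½ × 13.0983 × 53.1791 = 348.2779.

DWL = 348.28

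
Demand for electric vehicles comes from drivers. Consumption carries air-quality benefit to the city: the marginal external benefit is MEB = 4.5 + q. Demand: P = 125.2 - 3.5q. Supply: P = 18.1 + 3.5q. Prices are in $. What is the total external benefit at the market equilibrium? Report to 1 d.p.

Market equilibrium (private): 18.1 + 3.5q = 125.2 - 3.5q → q_m = 15.3000.
Total external benefit = ∫₀^{q_m} (4.5 + 1.0q) dq = 4.5×15.3000 + ½×1.0×15.3000² = 185.8950.

$185.9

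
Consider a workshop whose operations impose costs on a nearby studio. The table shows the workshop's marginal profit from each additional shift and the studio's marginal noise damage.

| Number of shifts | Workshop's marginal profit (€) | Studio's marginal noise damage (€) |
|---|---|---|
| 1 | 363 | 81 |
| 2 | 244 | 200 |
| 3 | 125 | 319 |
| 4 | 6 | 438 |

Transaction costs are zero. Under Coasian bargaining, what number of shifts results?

2

Bargaining reaches the level where marginal profit last exceeds marginal noise damage.
That holds through level 2 (244 ≥ 200) but not at 3 (125 < 319).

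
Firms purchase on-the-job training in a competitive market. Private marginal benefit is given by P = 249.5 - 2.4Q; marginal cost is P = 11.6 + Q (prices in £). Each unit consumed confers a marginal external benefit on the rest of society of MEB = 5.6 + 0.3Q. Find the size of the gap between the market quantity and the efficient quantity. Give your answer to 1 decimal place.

8.6 units

Market equilibrium (private): 11.6 + Q = 249.5 - 2.4Q → Q_m = 69.9706.
Social marginal benefit = demand + MEB = 255.1 - 2.1Q.
Set SMB = MC: 255.1 - 2.1Q = 11.6 + Q → Q* = 78.5484.
Gap = |69.9706 − 78.5484| = 8.5778.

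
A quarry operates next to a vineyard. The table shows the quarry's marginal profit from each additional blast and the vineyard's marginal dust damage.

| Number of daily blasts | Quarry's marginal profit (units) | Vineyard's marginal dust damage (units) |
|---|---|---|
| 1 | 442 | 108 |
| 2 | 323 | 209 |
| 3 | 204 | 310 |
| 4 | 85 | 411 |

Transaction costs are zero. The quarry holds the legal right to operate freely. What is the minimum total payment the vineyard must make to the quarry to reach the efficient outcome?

Left alone the quarry would choose level 4 (marginal profit stays positive).
Efficient level: k* = 2 (marginal profit ≥ marginal dust damage through 2).
The vineyard must at least cover the quarry's forgone profit from cutting 4→2: 204 + 85 = 289.

289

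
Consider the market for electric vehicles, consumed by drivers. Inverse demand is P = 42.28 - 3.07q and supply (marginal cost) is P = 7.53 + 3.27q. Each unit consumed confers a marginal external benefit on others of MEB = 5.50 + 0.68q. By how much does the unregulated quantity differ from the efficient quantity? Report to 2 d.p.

Market equilibrium (private): 7.53 + 3.27q = 42.28 - 3.07q → q_m = 5.4811.
Social marginal benefit = demand + MEB = 47.78 - 2.39q.
Set SMB = MC: 47.78 - 2.39q = 7.53 + 3.27q → q* = 7.1113.
Gap = |5.4811 − 7.1113| = 1.6302.

1.63 units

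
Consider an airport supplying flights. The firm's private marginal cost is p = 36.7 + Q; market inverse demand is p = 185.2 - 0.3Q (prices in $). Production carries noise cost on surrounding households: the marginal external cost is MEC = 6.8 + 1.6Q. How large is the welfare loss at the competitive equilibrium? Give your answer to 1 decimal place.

Market equilibrium (private): 36.7 + Q = 185.2 - 0.3Q → Q_m = 114.2308.
Social marginal cost = private MC + MEC = 43.5 + 2.6Q.
Set SMC = demand: 43.5 + 2.6Q = 185.2 - 0.3Q → Q* = 48.8621.
The welfare-loss triangle has base |Q_m − Q*| and height MEC(Q_m) (the vertical gap between SMC and demand is zero at Q* and MEC at Q_m).
DWL = ½ × 65.3687 × 189.5692 = 6195.9461.

DWL = $6195.9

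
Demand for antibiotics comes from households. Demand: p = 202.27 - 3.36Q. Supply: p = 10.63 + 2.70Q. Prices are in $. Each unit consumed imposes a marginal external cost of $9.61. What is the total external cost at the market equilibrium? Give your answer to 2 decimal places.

$303.90

Market equilibrium (private): 10.63 + 2.70Q = 202.27 - 3.36Q → Q_m = 31.6238.
Total external cost = MEC × Q_m = 9.61 × 31.6238 = 303.9047.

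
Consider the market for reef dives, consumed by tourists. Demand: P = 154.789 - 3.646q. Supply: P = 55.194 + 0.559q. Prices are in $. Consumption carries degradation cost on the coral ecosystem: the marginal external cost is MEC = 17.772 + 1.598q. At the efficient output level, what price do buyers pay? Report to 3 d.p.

Social marginal benefit = demand − MEC = 137.017 - 5.244q.
Set SMB = MC: 137.017 - 5.244q = 55.194 + 0.559q → q* = 14.1001.
Consumer price on the demand curve at q*: 154.789 − 3.646×14.1001 = 103.3800.

P = $103.380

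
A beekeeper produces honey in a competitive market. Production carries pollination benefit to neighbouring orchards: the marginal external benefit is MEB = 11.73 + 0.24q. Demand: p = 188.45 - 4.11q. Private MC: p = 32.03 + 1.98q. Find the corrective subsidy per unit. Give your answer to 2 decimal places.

subsidy = 18.63 per unit

Social marginal cost = private MC − MEB = 20.30 + 1.74q.
Set SMC = demand: 20.30 + 1.74q = 188.45 - 4.11q → q* = 28.7436.
The Pigouvian subsidy equals MEB at q*: 11.73 + 0.24×28.7436 = 18.6285.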